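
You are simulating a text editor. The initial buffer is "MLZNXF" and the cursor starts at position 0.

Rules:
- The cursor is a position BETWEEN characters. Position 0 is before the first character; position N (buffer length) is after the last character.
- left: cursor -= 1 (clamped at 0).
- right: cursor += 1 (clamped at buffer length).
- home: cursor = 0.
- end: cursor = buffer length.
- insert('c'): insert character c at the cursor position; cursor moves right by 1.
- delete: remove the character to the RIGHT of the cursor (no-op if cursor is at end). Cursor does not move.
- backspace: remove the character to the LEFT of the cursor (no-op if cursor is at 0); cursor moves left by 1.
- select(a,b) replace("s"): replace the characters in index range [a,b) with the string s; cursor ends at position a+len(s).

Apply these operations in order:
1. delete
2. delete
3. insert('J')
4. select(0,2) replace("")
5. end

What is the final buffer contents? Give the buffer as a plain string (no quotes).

After op 1 (delete): buf='LZNXF' cursor=0
After op 2 (delete): buf='ZNXF' cursor=0
After op 3 (insert('J')): buf='JZNXF' cursor=1
After op 4 (select(0,2) replace("")): buf='NXF' cursor=0
After op 5 (end): buf='NXF' cursor=3

Answer: NXF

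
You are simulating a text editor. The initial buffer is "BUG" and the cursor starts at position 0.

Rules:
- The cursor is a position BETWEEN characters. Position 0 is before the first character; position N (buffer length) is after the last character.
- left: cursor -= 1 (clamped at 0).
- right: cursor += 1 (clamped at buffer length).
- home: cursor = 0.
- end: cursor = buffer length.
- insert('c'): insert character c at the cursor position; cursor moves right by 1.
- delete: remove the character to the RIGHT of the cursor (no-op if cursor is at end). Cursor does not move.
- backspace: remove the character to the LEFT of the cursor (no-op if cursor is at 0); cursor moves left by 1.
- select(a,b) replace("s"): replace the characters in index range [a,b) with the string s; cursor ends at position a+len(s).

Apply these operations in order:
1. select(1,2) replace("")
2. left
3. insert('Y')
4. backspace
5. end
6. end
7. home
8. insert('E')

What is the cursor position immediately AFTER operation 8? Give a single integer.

After op 1 (select(1,2) replace("")): buf='BG' cursor=1
After op 2 (left): buf='BG' cursor=0
After op 3 (insert('Y')): buf='YBG' cursor=1
After op 4 (backspace): buf='BG' cursor=0
After op 5 (end): buf='BG' cursor=2
After op 6 (end): buf='BG' cursor=2
After op 7 (home): buf='BG' cursor=0
After op 8 (insert('E')): buf='EBG' cursor=1

Answer: 1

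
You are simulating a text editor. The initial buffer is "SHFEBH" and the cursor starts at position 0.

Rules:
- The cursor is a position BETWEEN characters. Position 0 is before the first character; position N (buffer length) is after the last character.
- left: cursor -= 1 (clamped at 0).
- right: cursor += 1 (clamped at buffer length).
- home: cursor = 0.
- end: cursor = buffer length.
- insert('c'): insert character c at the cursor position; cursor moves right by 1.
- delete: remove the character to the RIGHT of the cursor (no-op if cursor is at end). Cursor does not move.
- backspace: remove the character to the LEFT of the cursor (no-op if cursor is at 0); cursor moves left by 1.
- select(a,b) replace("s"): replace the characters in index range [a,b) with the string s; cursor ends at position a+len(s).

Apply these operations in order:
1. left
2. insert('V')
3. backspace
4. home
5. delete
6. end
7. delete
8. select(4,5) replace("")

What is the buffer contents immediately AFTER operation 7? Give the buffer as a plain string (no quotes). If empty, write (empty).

After op 1 (left): buf='SHFEBH' cursor=0
After op 2 (insert('V')): buf='VSHFEBH' cursor=1
After op 3 (backspace): buf='SHFEBH' cursor=0
After op 4 (home): buf='SHFEBH' cursor=0
After op 5 (delete): buf='HFEBH' cursor=0
After op 6 (end): buf='HFEBH' cursor=5
After op 7 (delete): buf='HFEBH' cursor=5

Answer: HFEBH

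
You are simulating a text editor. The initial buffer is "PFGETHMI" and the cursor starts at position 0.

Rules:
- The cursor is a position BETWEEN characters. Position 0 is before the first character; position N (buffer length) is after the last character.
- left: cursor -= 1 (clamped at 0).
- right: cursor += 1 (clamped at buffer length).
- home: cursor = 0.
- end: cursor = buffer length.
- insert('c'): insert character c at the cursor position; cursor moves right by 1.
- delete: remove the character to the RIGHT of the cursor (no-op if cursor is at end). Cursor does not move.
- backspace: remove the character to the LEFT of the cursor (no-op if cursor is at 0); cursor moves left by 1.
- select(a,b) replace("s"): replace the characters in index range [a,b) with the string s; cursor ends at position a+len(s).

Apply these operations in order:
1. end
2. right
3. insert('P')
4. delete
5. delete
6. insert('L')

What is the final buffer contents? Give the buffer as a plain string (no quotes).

Answer: PFGETHMIPL

Derivation:
After op 1 (end): buf='PFGETHMI' cursor=8
After op 2 (right): buf='PFGETHMI' cursor=8
After op 3 (insert('P')): buf='PFGETHMIP' cursor=9
After op 4 (delete): buf='PFGETHMIP' cursor=9
After op 5 (delete): buf='PFGETHMIP' cursor=9
After op 6 (insert('L')): buf='PFGETHMIPL' cursor=10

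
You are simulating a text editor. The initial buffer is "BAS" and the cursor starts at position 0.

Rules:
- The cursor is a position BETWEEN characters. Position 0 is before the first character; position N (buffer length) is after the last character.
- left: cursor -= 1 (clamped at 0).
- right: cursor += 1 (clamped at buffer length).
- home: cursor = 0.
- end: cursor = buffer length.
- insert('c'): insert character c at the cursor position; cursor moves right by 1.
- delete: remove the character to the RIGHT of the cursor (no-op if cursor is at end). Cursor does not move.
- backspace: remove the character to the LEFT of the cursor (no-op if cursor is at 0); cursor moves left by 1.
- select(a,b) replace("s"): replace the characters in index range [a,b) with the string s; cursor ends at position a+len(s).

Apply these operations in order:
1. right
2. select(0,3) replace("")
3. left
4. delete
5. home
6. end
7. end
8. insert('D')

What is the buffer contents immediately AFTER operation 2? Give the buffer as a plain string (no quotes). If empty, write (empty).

Answer: (empty)

Derivation:
After op 1 (right): buf='BAS' cursor=1
After op 2 (select(0,3) replace("")): buf='(empty)' cursor=0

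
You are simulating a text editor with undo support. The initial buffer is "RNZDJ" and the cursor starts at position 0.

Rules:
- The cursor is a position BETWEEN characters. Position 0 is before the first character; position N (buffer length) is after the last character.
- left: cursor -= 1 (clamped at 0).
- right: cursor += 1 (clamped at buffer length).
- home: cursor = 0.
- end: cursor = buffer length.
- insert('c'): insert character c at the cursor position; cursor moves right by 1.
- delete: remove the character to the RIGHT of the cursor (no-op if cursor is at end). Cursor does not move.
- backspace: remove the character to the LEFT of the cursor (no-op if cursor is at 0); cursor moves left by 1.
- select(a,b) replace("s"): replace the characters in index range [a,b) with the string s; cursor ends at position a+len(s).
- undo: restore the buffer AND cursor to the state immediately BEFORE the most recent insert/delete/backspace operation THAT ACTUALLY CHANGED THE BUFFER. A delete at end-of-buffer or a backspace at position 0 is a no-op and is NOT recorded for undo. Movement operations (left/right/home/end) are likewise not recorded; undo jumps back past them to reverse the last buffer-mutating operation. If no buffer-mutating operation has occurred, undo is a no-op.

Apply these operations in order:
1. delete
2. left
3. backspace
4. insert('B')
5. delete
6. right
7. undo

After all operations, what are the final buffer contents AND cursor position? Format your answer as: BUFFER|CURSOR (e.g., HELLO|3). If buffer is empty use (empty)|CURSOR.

After op 1 (delete): buf='NZDJ' cursor=0
After op 2 (left): buf='NZDJ' cursor=0
After op 3 (backspace): buf='NZDJ' cursor=0
After op 4 (insert('B')): buf='BNZDJ' cursor=1
After op 5 (delete): buf='BZDJ' cursor=1
After op 6 (right): buf='BZDJ' cursor=2
After op 7 (undo): buf='BNZDJ' cursor=1

Answer: BNZDJ|1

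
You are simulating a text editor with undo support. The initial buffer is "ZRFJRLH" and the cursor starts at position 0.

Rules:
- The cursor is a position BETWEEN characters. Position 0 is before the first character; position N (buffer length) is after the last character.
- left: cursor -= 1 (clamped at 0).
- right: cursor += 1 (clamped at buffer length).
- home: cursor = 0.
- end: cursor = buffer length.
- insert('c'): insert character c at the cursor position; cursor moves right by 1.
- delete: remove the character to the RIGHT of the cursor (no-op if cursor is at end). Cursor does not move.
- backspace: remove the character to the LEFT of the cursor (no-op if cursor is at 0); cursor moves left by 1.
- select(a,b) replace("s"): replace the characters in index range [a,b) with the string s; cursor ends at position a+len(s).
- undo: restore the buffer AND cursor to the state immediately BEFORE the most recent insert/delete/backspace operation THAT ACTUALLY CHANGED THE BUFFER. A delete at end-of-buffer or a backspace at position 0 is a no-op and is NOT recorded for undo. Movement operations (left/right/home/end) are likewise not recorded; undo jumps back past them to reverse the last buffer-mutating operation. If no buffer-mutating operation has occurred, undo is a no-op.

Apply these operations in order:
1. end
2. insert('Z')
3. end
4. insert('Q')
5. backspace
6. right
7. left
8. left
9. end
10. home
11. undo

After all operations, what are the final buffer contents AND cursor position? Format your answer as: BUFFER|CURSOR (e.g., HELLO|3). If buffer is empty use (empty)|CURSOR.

After op 1 (end): buf='ZRFJRLH' cursor=7
After op 2 (insert('Z')): buf='ZRFJRLHZ' cursor=8
After op 3 (end): buf='ZRFJRLHZ' cursor=8
After op 4 (insert('Q')): buf='ZRFJRLHZQ' cursor=9
After op 5 (backspace): buf='ZRFJRLHZ' cursor=8
After op 6 (right): buf='ZRFJRLHZ' cursor=8
After op 7 (left): buf='ZRFJRLHZ' cursor=7
After op 8 (left): buf='ZRFJRLHZ' cursor=6
After op 9 (end): buf='ZRFJRLHZ' cursor=8
After op 10 (home): buf='ZRFJRLHZ' cursor=0
After op 11 (undo): buf='ZRFJRLHZQ' cursor=9

Answer: ZRFJRLHZQ|9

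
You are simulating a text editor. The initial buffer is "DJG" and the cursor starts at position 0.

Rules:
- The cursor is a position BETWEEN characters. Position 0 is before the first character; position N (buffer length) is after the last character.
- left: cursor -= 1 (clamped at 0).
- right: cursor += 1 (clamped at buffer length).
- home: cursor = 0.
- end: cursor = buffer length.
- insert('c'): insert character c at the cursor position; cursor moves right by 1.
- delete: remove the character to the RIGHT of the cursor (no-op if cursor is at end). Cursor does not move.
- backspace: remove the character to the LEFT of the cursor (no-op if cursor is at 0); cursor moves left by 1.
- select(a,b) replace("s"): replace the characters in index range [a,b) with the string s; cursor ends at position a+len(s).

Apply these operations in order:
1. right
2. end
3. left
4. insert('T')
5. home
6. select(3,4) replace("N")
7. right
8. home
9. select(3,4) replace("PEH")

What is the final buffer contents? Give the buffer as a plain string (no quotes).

After op 1 (right): buf='DJG' cursor=1
After op 2 (end): buf='DJG' cursor=3
After op 3 (left): buf='DJG' cursor=2
After op 4 (insert('T')): buf='DJTG' cursor=3
After op 5 (home): buf='DJTG' cursor=0
After op 6 (select(3,4) replace("N")): buf='DJTN' cursor=4
After op 7 (right): buf='DJTN' cursor=4
After op 8 (home): buf='DJTN' cursor=0
After op 9 (select(3,4) replace("PEH")): buf='DJTPEH' cursor=6

Answer: DJTPEH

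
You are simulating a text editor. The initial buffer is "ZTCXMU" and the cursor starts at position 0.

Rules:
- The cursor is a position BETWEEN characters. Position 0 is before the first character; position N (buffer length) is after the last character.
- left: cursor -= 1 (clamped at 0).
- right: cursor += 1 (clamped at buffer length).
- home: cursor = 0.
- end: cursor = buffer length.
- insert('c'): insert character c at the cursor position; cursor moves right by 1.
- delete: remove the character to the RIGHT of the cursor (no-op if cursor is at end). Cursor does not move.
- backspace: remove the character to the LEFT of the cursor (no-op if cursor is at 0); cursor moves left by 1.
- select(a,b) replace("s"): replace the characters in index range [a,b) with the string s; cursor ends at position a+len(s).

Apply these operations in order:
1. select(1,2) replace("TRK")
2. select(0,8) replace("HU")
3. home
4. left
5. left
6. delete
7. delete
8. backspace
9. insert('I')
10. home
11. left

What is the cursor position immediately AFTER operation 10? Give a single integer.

After op 1 (select(1,2) replace("TRK")): buf='ZTRKCXMU' cursor=4
After op 2 (select(0,8) replace("HU")): buf='HU' cursor=2
After op 3 (home): buf='HU' cursor=0
After op 4 (left): buf='HU' cursor=0
After op 5 (left): buf='HU' cursor=0
After op 6 (delete): buf='U' cursor=0
After op 7 (delete): buf='(empty)' cursor=0
After op 8 (backspace): buf='(empty)' cursor=0
After op 9 (insert('I')): buf='I' cursor=1
After op 10 (home): buf='I' cursor=0

Answer: 0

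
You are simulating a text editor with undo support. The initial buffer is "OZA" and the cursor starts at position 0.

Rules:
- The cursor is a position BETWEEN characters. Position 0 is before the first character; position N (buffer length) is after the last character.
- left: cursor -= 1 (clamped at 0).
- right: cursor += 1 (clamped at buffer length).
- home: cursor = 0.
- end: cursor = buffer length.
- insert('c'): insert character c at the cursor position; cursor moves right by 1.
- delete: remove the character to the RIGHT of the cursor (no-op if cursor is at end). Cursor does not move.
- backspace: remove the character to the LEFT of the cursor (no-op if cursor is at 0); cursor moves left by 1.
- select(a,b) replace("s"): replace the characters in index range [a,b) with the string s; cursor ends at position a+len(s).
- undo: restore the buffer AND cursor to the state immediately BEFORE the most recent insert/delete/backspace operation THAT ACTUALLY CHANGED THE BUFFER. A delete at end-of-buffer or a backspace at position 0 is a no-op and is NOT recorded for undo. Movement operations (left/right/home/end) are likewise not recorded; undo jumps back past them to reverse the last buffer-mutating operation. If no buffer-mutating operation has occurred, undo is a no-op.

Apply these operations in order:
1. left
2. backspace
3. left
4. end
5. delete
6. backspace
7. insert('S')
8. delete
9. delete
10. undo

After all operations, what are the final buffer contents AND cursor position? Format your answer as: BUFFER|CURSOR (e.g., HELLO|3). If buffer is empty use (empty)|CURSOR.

Answer: OZ|2

Derivation:
After op 1 (left): buf='OZA' cursor=0
After op 2 (backspace): buf='OZA' cursor=0
After op 3 (left): buf='OZA' cursor=0
After op 4 (end): buf='OZA' cursor=3
After op 5 (delete): buf='OZA' cursor=3
After op 6 (backspace): buf='OZ' cursor=2
After op 7 (insert('S')): buf='OZS' cursor=3
After op 8 (delete): buf='OZS' cursor=3
After op 9 (delete): buf='OZS' cursor=3
After op 10 (undo): buf='OZ' cursor=2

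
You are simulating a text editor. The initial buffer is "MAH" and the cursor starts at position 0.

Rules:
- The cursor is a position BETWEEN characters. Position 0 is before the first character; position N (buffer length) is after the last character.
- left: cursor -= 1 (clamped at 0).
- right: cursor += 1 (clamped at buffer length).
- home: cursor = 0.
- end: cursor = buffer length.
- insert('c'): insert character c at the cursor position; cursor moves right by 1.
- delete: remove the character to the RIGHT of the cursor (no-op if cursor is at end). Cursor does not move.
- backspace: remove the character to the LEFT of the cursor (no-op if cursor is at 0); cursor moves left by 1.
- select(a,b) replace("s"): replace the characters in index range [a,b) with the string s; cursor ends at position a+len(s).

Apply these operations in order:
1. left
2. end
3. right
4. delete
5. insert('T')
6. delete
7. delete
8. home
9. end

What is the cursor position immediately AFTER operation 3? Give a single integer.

Answer: 3

Derivation:
After op 1 (left): buf='MAH' cursor=0
After op 2 (end): buf='MAH' cursor=3
After op 3 (right): buf='MAH' cursor=3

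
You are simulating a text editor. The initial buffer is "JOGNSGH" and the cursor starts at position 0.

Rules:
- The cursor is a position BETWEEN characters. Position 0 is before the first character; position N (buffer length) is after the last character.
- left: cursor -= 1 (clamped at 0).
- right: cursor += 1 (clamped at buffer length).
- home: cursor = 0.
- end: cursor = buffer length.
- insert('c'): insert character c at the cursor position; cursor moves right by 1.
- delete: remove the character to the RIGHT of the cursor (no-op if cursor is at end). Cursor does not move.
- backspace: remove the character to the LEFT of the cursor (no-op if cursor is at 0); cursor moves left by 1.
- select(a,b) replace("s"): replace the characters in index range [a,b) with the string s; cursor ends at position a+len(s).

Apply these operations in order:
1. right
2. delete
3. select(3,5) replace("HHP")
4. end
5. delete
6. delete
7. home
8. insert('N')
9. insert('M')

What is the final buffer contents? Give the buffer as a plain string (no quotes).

Answer: NMJGNHHPH

Derivation:
After op 1 (right): buf='JOGNSGH' cursor=1
After op 2 (delete): buf='JGNSGH' cursor=1
After op 3 (select(3,5) replace("HHP")): buf='JGNHHPH' cursor=6
After op 4 (end): buf='JGNHHPH' cursor=7
After op 5 (delete): buf='JGNHHPH' cursor=7
After op 6 (delete): buf='JGNHHPH' cursor=7
After op 7 (home): buf='JGNHHPH' cursor=0
After op 8 (insert('N')): buf='NJGNHHPH' cursor=1
After op 9 (insert('M')): buf='NMJGNHHPH' cursor=2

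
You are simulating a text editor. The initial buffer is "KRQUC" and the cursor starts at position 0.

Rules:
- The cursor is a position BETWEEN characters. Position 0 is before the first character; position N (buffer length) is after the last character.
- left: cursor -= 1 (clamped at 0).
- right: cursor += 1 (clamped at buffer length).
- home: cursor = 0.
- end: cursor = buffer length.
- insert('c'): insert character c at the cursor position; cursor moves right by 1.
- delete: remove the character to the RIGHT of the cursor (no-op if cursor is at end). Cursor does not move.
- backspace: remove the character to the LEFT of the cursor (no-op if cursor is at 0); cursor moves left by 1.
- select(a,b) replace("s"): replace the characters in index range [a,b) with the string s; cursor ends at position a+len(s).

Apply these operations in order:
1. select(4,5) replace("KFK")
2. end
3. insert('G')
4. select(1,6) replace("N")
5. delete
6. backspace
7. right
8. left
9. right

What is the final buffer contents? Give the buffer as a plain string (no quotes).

After op 1 (select(4,5) replace("KFK")): buf='KRQUKFK' cursor=7
After op 2 (end): buf='KRQUKFK' cursor=7
After op 3 (insert('G')): buf='KRQUKFKG' cursor=8
After op 4 (select(1,6) replace("N")): buf='KNKG' cursor=2
After op 5 (delete): buf='KNG' cursor=2
After op 6 (backspace): buf='KG' cursor=1
After op 7 (right): buf='KG' cursor=2
After op 8 (left): buf='KG' cursor=1
After op 9 (right): buf='KG' cursor=2

Answer: KG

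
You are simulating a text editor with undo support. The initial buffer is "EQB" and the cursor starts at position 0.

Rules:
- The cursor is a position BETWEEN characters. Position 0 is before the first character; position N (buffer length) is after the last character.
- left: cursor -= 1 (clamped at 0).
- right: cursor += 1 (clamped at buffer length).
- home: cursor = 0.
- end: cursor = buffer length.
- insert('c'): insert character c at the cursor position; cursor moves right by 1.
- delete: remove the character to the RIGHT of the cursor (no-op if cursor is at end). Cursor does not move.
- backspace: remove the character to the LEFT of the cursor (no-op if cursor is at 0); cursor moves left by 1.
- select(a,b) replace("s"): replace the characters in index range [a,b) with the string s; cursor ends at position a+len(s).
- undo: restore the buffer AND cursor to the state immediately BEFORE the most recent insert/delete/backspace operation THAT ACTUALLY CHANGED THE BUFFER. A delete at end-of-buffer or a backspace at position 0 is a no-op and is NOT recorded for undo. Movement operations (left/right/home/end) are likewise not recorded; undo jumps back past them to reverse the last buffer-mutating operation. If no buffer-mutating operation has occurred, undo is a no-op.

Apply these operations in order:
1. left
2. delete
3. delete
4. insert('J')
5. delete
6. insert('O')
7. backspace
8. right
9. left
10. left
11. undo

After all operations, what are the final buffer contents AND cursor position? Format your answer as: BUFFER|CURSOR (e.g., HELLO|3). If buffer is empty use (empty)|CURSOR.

Answer: JO|2

Derivation:
After op 1 (left): buf='EQB' cursor=0
After op 2 (delete): buf='QB' cursor=0
After op 3 (delete): buf='B' cursor=0
After op 4 (insert('J')): buf='JB' cursor=1
After op 5 (delete): buf='J' cursor=1
After op 6 (insert('O')): buf='JO' cursor=2
After op 7 (backspace): buf='J' cursor=1
After op 8 (right): buf='J' cursor=1
After op 9 (left): buf='J' cursor=0
After op 10 (left): buf='J' cursor=0
After op 11 (undo): buf='JO' cursor=2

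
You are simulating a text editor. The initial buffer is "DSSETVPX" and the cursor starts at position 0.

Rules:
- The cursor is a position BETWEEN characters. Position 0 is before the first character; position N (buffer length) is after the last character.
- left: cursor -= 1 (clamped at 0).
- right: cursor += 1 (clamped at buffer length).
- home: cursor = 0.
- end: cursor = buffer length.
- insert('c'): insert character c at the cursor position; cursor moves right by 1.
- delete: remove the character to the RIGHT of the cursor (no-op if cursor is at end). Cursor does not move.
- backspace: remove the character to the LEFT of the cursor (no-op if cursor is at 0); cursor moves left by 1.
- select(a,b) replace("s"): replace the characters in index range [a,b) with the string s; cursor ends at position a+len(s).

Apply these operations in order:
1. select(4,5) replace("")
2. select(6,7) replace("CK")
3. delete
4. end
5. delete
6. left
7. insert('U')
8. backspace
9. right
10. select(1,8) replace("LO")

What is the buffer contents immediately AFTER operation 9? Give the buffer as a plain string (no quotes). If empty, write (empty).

After op 1 (select(4,5) replace("")): buf='DSSEVPX' cursor=4
After op 2 (select(6,7) replace("CK")): buf='DSSEVPCK' cursor=8
After op 3 (delete): buf='DSSEVPCK' cursor=8
After op 4 (end): buf='DSSEVPCK' cursor=8
After op 5 (delete): buf='DSSEVPCK' cursor=8
After op 6 (left): buf='DSSEVPCK' cursor=7
After op 7 (insert('U')): buf='DSSEVPCUK' cursor=8
After op 8 (backspace): buf='DSSEVPCK' cursor=7
After op 9 (right): buf='DSSEVPCK' cursor=8

Answer: DSSEVPCK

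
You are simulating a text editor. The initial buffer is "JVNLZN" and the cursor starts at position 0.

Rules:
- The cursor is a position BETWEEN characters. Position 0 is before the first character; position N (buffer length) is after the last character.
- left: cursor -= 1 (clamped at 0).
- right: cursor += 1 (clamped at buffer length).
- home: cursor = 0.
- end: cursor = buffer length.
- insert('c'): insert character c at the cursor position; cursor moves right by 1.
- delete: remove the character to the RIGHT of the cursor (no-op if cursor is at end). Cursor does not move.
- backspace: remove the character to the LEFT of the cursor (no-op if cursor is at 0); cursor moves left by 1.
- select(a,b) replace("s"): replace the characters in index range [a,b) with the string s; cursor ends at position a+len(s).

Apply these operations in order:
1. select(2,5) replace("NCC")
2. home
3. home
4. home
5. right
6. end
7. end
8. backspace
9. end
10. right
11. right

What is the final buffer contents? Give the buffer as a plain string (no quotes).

Answer: JVNCC

Derivation:
After op 1 (select(2,5) replace("NCC")): buf='JVNCCN' cursor=5
After op 2 (home): buf='JVNCCN' cursor=0
After op 3 (home): buf='JVNCCN' cursor=0
After op 4 (home): buf='JVNCCN' cursor=0
After op 5 (right): buf='JVNCCN' cursor=1
After op 6 (end): buf='JVNCCN' cursor=6
After op 7 (end): buf='JVNCCN' cursor=6
After op 8 (backspace): buf='JVNCC' cursor=5
After op 9 (end): buf='JVNCC' cursor=5
After op 10 (right): buf='JVNCC' cursor=5
After op 11 (right): buf='JVNCC' cursor=5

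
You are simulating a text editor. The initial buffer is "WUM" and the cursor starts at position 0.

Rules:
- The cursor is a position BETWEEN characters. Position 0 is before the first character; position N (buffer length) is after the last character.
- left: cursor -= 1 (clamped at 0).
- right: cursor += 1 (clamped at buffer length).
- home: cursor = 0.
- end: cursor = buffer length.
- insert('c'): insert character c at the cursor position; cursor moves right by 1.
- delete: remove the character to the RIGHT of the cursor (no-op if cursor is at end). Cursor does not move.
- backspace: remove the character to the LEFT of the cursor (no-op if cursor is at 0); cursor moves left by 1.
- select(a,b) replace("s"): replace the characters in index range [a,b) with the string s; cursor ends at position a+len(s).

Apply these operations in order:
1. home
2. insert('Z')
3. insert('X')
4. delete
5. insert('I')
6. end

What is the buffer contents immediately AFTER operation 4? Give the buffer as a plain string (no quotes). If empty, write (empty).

After op 1 (home): buf='WUM' cursor=0
After op 2 (insert('Z')): buf='ZWUM' cursor=1
After op 3 (insert('X')): buf='ZXWUM' cursor=2
After op 4 (delete): buf='ZXUM' cursor=2

Answer: ZXUM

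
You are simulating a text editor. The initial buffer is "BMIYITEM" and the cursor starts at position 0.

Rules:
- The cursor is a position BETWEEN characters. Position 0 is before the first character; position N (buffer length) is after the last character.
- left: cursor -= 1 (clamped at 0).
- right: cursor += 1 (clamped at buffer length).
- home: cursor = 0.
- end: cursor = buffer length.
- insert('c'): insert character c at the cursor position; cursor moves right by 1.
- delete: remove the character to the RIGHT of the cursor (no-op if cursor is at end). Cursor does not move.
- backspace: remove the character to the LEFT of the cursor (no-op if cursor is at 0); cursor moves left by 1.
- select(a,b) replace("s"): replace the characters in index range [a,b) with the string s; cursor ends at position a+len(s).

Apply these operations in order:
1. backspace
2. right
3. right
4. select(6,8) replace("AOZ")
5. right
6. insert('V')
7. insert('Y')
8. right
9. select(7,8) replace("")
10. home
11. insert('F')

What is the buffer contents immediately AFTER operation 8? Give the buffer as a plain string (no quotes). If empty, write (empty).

After op 1 (backspace): buf='BMIYITEM' cursor=0
After op 2 (right): buf='BMIYITEM' cursor=1
After op 3 (right): buf='BMIYITEM' cursor=2
After op 4 (select(6,8) replace("AOZ")): buf='BMIYITAOZ' cursor=9
After op 5 (right): buf='BMIYITAOZ' cursor=9
After op 6 (insert('V')): buf='BMIYITAOZV' cursor=10
After op 7 (insert('Y')): buf='BMIYITAOZVY' cursor=11
After op 8 (right): buf='BMIYITAOZVY' cursor=11

Answer: BMIYITAOZVY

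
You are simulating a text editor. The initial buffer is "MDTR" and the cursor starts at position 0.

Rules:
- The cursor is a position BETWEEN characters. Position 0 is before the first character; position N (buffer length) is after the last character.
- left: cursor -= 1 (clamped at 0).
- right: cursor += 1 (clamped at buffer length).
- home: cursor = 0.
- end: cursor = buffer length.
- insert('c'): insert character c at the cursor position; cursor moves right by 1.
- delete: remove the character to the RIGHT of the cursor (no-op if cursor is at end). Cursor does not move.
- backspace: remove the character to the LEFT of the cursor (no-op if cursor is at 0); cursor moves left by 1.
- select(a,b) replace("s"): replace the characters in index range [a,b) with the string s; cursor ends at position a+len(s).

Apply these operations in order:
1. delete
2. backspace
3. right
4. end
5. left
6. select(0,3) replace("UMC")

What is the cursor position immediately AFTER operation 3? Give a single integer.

Answer: 1

Derivation:
After op 1 (delete): buf='DTR' cursor=0
After op 2 (backspace): buf='DTR' cursor=0
After op 3 (right): buf='DTR' cursor=1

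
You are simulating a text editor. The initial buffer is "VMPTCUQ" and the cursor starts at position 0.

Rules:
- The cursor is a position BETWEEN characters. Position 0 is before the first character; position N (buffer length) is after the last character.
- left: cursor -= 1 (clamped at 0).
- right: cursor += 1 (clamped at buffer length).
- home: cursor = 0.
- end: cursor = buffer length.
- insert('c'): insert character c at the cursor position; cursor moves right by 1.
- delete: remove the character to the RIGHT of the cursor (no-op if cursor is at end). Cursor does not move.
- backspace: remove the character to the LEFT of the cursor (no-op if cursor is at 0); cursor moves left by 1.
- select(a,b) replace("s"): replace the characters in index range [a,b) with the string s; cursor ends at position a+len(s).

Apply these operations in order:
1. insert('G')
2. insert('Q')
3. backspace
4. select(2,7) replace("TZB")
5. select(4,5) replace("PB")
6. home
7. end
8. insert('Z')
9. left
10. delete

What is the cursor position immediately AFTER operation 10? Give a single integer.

Answer: 7

Derivation:
After op 1 (insert('G')): buf='GVMPTCUQ' cursor=1
After op 2 (insert('Q')): buf='GQVMPTCUQ' cursor=2
After op 3 (backspace): buf='GVMPTCUQ' cursor=1
After op 4 (select(2,7) replace("TZB")): buf='GVTZBQ' cursor=5
After op 5 (select(4,5) replace("PB")): buf='GVTZPBQ' cursor=6
After op 6 (home): buf='GVTZPBQ' cursor=0
After op 7 (end): buf='GVTZPBQ' cursor=7
After op 8 (insert('Z')): buf='GVTZPBQZ' cursor=8
After op 9 (left): buf='GVTZPBQZ' cursor=7
After op 10 (delete): buf='GVTZPBQ' cursor=7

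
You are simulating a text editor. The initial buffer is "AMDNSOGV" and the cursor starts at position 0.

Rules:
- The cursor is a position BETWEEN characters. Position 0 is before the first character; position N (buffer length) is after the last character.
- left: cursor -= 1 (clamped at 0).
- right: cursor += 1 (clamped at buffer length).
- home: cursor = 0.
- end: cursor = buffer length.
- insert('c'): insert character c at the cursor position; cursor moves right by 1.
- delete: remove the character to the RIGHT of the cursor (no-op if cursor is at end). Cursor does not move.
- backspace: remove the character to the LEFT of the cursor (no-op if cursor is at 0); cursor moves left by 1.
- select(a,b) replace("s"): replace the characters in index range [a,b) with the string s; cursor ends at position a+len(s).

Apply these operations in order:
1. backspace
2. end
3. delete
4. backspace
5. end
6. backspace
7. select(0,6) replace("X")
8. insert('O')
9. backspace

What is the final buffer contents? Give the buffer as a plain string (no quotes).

After op 1 (backspace): buf='AMDNSOGV' cursor=0
After op 2 (end): buf='AMDNSOGV' cursor=8
After op 3 (delete): buf='AMDNSOGV' cursor=8
After op 4 (backspace): buf='AMDNSOG' cursor=7
After op 5 (end): buf='AMDNSOG' cursor=7
After op 6 (backspace): buf='AMDNSO' cursor=6
After op 7 (select(0,6) replace("X")): buf='X' cursor=1
After op 8 (insert('O')): buf='XO' cursor=2
After op 9 (backspace): buf='X' cursor=1

Answer: X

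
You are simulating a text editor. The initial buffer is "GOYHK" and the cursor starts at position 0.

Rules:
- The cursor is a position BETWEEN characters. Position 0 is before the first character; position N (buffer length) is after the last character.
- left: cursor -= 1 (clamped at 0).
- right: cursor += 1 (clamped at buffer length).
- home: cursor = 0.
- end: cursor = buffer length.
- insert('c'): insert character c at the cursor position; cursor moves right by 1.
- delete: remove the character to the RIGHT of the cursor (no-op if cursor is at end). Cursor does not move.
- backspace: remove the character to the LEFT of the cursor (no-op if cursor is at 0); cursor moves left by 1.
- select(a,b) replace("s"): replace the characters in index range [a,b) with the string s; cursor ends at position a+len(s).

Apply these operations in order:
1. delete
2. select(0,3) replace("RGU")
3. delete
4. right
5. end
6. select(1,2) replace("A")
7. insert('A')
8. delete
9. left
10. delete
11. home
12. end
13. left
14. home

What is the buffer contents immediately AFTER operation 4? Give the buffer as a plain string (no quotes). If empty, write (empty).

After op 1 (delete): buf='OYHK' cursor=0
After op 2 (select(0,3) replace("RGU")): buf='RGUK' cursor=3
After op 3 (delete): buf='RGU' cursor=3
After op 4 (right): buf='RGU' cursor=3

Answer: RGU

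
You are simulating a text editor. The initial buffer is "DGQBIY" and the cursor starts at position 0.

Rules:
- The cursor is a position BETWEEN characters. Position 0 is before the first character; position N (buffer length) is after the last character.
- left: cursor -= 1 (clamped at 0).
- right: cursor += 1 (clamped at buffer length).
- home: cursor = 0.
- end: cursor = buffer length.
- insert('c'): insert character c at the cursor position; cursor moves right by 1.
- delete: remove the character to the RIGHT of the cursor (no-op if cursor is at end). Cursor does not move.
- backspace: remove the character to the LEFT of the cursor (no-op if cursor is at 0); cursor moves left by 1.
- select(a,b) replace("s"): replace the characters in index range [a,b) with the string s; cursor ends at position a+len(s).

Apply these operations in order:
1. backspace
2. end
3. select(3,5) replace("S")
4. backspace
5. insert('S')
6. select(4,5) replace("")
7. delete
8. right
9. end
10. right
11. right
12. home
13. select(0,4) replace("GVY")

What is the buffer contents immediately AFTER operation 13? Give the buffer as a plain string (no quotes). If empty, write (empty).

After op 1 (backspace): buf='DGQBIY' cursor=0
After op 2 (end): buf='DGQBIY' cursor=6
After op 3 (select(3,5) replace("S")): buf='DGQSY' cursor=4
After op 4 (backspace): buf='DGQY' cursor=3
After op 5 (insert('S')): buf='DGQSY' cursor=4
After op 6 (select(4,5) replace("")): buf='DGQS' cursor=4
After op 7 (delete): buf='DGQS' cursor=4
After op 8 (right): buf='DGQS' cursor=4
After op 9 (end): buf='DGQS' cursor=4
After op 10 (right): buf='DGQS' cursor=4
After op 11 (right): buf='DGQS' cursor=4
After op 12 (home): buf='DGQS' cursor=0
After op 13 (select(0,4) replace("GVY")): buf='GVY' cursor=3

Answer: GVY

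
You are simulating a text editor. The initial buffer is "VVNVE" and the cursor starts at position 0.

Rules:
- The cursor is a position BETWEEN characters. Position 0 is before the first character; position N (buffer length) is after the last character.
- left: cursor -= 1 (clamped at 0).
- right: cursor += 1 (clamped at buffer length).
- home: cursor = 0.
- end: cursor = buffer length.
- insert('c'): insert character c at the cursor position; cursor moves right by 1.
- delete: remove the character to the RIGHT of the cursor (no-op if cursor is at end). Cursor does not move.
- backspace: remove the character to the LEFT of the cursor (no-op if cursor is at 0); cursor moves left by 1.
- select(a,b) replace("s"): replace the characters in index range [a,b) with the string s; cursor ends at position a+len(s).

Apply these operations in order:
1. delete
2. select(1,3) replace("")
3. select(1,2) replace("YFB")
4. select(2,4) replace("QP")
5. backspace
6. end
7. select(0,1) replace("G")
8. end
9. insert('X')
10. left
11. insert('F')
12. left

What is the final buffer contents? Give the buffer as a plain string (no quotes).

After op 1 (delete): buf='VNVE' cursor=0
After op 2 (select(1,3) replace("")): buf='VE' cursor=1
After op 3 (select(1,2) replace("YFB")): buf='VYFB' cursor=4
After op 4 (select(2,4) replace("QP")): buf='VYQP' cursor=4
After op 5 (backspace): buf='VYQ' cursor=3
After op 6 (end): buf='VYQ' cursor=3
After op 7 (select(0,1) replace("G")): buf='GYQ' cursor=1
After op 8 (end): buf='GYQ' cursor=3
After op 9 (insert('X')): buf='GYQX' cursor=4
After op 10 (left): buf='GYQX' cursor=3
After op 11 (insert('F')): buf='GYQFX' cursor=4
After op 12 (left): buf='GYQFX' cursor=3

Answer: GYQFX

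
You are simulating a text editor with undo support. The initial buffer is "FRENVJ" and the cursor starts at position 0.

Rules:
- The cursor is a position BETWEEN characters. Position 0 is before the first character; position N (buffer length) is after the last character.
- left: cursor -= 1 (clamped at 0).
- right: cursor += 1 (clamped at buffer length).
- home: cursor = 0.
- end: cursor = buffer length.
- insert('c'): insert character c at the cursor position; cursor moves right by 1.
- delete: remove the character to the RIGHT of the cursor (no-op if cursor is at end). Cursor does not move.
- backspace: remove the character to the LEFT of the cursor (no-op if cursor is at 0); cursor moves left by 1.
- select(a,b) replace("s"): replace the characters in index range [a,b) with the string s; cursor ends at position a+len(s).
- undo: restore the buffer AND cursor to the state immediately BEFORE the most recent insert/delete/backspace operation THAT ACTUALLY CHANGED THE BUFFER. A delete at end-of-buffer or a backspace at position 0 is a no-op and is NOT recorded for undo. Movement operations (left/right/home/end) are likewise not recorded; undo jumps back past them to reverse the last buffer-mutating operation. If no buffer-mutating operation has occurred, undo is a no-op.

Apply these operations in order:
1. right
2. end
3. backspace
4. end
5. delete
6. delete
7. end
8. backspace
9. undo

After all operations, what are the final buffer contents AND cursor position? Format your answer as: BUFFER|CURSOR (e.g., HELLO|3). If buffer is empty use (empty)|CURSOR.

After op 1 (right): buf='FRENVJ' cursor=1
After op 2 (end): buf='FRENVJ' cursor=6
After op 3 (backspace): buf='FRENV' cursor=5
After op 4 (end): buf='FRENV' cursor=5
After op 5 (delete): buf='FRENV' cursor=5
After op 6 (delete): buf='FRENV' cursor=5
After op 7 (end): buf='FRENV' cursor=5
After op 8 (backspace): buf='FREN' cursor=4
After op 9 (undo): buf='FRENV' cursor=5

Answer: FRENV|5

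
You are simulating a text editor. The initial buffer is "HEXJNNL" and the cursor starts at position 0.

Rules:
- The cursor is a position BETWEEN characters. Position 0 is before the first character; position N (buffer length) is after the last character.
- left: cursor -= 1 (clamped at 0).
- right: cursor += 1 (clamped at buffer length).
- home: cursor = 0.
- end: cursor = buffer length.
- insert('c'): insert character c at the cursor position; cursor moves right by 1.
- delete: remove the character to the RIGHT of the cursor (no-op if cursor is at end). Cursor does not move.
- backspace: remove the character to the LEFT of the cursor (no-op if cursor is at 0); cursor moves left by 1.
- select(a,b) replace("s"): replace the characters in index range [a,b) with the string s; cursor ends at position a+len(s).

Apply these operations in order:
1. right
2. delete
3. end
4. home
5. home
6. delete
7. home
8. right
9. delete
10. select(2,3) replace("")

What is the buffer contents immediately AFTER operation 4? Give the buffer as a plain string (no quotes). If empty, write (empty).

Answer: HXJNNL

Derivation:
After op 1 (right): buf='HEXJNNL' cursor=1
After op 2 (delete): buf='HXJNNL' cursor=1
After op 3 (end): buf='HXJNNL' cursor=6
After op 4 (home): buf='HXJNNL' cursor=0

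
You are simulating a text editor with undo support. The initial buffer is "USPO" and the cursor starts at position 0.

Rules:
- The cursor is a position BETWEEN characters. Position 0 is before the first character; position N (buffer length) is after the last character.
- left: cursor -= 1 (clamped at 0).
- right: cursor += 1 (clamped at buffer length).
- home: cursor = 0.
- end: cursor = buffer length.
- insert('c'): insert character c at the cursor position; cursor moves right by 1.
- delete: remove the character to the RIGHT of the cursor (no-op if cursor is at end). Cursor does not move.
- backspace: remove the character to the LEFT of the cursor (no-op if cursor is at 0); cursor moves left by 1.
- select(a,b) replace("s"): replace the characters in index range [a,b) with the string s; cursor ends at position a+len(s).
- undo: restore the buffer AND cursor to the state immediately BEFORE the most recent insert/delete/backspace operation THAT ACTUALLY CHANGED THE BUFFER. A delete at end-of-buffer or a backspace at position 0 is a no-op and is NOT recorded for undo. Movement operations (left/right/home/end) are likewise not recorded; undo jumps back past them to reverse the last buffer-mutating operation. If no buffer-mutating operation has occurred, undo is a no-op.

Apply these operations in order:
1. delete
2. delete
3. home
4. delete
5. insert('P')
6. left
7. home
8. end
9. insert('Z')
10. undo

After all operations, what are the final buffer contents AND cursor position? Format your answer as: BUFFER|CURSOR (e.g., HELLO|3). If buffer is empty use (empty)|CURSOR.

After op 1 (delete): buf='SPO' cursor=0
After op 2 (delete): buf='PO' cursor=0
After op 3 (home): buf='PO' cursor=0
After op 4 (delete): buf='O' cursor=0
After op 5 (insert('P')): buf='PO' cursor=1
After op 6 (left): buf='PO' cursor=0
After op 7 (home): buf='PO' cursor=0
After op 8 (end): buf='PO' cursor=2
After op 9 (insert('Z')): buf='POZ' cursor=3
After op 10 (undo): buf='PO' cursor=2

Answer: PO|2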